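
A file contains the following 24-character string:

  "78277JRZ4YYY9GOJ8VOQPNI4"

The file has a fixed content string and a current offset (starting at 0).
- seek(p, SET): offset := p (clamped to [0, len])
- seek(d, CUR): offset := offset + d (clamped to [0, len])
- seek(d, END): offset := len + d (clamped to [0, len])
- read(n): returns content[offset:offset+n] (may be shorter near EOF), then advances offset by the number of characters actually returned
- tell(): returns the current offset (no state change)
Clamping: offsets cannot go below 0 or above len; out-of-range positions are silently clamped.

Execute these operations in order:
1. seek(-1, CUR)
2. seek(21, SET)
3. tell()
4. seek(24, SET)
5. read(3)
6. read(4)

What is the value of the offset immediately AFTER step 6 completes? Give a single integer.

After 1 (seek(-1, CUR)): offset=0
After 2 (seek(21, SET)): offset=21
After 3 (tell()): offset=21
After 4 (seek(24, SET)): offset=24
After 5 (read(3)): returned '', offset=24
After 6 (read(4)): returned '', offset=24

Answer: 24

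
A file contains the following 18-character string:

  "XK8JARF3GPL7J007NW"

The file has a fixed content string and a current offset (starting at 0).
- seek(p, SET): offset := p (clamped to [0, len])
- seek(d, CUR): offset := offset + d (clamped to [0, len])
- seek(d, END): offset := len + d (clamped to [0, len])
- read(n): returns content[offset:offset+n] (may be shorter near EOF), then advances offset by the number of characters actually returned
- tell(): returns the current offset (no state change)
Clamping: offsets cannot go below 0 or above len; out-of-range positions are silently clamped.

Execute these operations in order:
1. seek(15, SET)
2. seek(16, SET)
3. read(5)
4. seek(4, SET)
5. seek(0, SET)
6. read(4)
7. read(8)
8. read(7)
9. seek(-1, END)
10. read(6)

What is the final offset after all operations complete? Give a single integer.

Answer: 18

Derivation:
After 1 (seek(15, SET)): offset=15
After 2 (seek(16, SET)): offset=16
After 3 (read(5)): returned 'NW', offset=18
After 4 (seek(4, SET)): offset=4
After 5 (seek(0, SET)): offset=0
After 6 (read(4)): returned 'XK8J', offset=4
After 7 (read(8)): returned 'ARF3GPL7', offset=12
After 8 (read(7)): returned 'J007NW', offset=18
After 9 (seek(-1, END)): offset=17
After 10 (read(6)): returned 'W', offset=18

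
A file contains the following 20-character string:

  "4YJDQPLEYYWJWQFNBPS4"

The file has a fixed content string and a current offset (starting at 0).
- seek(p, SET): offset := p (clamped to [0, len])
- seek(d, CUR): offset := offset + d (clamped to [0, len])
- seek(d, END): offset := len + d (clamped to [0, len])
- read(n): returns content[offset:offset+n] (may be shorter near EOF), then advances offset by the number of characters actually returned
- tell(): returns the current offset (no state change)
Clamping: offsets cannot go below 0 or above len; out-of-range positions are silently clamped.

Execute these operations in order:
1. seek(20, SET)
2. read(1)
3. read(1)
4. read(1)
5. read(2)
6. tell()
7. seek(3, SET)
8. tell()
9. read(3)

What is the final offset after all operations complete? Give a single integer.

After 1 (seek(20, SET)): offset=20
After 2 (read(1)): returned '', offset=20
After 3 (read(1)): returned '', offset=20
After 4 (read(1)): returned '', offset=20
After 5 (read(2)): returned '', offset=20
After 6 (tell()): offset=20
After 7 (seek(3, SET)): offset=3
After 8 (tell()): offset=3
After 9 (read(3)): returned 'DQP', offset=6

Answer: 6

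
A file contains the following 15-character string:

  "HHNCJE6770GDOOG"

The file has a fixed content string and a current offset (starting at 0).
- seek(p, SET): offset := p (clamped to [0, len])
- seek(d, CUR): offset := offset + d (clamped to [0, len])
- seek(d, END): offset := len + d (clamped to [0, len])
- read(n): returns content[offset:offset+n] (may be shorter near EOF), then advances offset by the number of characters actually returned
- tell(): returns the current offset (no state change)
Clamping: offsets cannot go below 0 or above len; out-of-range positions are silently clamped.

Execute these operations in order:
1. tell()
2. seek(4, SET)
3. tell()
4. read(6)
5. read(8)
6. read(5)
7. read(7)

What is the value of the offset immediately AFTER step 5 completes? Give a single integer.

After 1 (tell()): offset=0
After 2 (seek(4, SET)): offset=4
After 3 (tell()): offset=4
After 4 (read(6)): returned 'JE6770', offset=10
After 5 (read(8)): returned 'GDOOG', offset=15

Answer: 15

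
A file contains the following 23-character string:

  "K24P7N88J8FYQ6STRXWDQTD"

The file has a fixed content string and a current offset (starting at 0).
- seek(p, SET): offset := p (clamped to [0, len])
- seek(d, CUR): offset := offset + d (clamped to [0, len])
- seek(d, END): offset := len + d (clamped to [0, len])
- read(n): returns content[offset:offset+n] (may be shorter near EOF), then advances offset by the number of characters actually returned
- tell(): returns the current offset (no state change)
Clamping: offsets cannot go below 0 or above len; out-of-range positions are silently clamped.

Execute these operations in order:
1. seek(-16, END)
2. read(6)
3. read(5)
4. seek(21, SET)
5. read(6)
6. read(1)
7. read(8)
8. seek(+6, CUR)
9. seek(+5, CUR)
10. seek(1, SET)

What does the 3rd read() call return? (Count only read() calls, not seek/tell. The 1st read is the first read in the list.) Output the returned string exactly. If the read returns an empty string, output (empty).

Answer: TD

Derivation:
After 1 (seek(-16, END)): offset=7
After 2 (read(6)): returned '8J8FYQ', offset=13
After 3 (read(5)): returned '6STRX', offset=18
After 4 (seek(21, SET)): offset=21
After 5 (read(6)): returned 'TD', offset=23
After 6 (read(1)): returned '', offset=23
After 7 (read(8)): returned '', offset=23
After 8 (seek(+6, CUR)): offset=23
After 9 (seek(+5, CUR)): offset=23
After 10 (seek(1, SET)): offset=1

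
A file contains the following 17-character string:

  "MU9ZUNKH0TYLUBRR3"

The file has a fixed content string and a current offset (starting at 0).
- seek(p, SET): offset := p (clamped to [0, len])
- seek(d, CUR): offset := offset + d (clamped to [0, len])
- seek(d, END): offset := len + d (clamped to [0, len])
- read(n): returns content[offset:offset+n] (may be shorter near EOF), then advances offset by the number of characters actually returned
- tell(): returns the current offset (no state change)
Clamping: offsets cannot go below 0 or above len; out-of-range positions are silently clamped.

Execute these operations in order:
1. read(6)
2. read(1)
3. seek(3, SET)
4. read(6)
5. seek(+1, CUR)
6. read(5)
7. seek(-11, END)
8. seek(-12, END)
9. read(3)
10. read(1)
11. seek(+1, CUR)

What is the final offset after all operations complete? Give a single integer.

Answer: 10

Derivation:
After 1 (read(6)): returned 'MU9ZUN', offset=6
After 2 (read(1)): returned 'K', offset=7
After 3 (seek(3, SET)): offset=3
After 4 (read(6)): returned 'ZUNKH0', offset=9
After 5 (seek(+1, CUR)): offset=10
After 6 (read(5)): returned 'YLUBR', offset=15
After 7 (seek(-11, END)): offset=6
After 8 (seek(-12, END)): offset=5
After 9 (read(3)): returned 'NKH', offset=8
After 10 (read(1)): returned '0', offset=9
After 11 (seek(+1, CUR)): offset=10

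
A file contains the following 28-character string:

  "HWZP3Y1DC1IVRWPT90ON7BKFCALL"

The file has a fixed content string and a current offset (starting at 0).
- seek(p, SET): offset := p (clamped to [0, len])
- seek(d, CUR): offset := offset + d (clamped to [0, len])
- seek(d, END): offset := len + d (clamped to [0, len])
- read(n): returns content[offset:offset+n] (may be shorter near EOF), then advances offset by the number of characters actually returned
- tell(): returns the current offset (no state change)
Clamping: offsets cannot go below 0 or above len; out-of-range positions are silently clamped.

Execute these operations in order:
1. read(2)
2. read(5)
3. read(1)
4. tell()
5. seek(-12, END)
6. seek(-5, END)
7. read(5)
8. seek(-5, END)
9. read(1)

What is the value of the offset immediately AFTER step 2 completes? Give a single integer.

After 1 (read(2)): returned 'HW', offset=2
After 2 (read(5)): returned 'ZP3Y1', offset=7

Answer: 7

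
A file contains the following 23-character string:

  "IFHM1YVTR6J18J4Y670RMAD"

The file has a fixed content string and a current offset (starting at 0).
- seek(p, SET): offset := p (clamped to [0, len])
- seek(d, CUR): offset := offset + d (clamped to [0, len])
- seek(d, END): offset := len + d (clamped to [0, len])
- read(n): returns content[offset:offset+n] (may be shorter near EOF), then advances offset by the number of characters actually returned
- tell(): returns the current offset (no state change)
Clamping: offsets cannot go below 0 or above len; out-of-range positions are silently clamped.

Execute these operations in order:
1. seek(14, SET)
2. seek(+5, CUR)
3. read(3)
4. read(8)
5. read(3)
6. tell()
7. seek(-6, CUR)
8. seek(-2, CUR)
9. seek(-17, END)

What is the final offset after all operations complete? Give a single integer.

Answer: 6

Derivation:
After 1 (seek(14, SET)): offset=14
After 2 (seek(+5, CUR)): offset=19
After 3 (read(3)): returned 'RMA', offset=22
After 4 (read(8)): returned 'D', offset=23
After 5 (read(3)): returned '', offset=23
After 6 (tell()): offset=23
After 7 (seek(-6, CUR)): offset=17
After 8 (seek(-2, CUR)): offset=15
After 9 (seek(-17, END)): offset=6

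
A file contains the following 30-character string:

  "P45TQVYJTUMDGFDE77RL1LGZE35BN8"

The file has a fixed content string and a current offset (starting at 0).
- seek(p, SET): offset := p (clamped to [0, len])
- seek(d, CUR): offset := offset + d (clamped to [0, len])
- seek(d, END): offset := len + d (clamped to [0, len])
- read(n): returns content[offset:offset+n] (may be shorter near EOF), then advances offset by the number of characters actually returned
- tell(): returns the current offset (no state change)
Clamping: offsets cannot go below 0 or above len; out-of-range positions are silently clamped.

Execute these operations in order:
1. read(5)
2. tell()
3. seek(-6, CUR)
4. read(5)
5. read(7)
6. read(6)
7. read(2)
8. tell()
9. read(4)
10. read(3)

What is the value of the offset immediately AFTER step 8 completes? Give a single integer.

After 1 (read(5)): returned 'P45TQ', offset=5
After 2 (tell()): offset=5
After 3 (seek(-6, CUR)): offset=0
After 4 (read(5)): returned 'P45TQ', offset=5
After 5 (read(7)): returned 'VYJTUMD', offset=12
After 6 (read(6)): returned 'GFDE77', offset=18
After 7 (read(2)): returned 'RL', offset=20
After 8 (tell()): offset=20

Answer: 20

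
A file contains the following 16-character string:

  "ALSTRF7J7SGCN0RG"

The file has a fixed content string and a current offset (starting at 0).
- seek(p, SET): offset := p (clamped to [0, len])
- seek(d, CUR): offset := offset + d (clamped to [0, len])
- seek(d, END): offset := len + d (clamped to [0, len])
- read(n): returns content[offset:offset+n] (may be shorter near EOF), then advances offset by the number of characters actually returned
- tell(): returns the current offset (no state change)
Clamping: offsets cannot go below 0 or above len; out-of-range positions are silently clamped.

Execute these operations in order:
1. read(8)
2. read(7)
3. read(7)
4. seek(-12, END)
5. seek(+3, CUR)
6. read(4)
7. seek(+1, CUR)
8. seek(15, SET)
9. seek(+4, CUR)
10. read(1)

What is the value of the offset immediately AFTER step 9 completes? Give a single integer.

Answer: 16

Derivation:
After 1 (read(8)): returned 'ALSTRF7J', offset=8
After 2 (read(7)): returned '7SGCN0R', offset=15
After 3 (read(7)): returned 'G', offset=16
After 4 (seek(-12, END)): offset=4
After 5 (seek(+3, CUR)): offset=7
After 6 (read(4)): returned 'J7SG', offset=11
After 7 (seek(+1, CUR)): offset=12
After 8 (seek(15, SET)): offset=15
After 9 (seek(+4, CUR)): offset=16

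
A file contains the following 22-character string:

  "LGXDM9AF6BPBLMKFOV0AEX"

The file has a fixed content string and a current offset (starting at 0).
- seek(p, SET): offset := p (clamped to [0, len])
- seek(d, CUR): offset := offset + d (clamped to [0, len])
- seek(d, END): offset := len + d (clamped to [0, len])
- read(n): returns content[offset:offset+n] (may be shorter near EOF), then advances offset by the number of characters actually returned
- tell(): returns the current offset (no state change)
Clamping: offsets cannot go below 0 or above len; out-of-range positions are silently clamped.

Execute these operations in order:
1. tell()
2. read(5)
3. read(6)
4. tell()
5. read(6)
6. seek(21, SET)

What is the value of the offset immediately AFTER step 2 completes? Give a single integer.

After 1 (tell()): offset=0
After 2 (read(5)): returned 'LGXDM', offset=5

Answer: 5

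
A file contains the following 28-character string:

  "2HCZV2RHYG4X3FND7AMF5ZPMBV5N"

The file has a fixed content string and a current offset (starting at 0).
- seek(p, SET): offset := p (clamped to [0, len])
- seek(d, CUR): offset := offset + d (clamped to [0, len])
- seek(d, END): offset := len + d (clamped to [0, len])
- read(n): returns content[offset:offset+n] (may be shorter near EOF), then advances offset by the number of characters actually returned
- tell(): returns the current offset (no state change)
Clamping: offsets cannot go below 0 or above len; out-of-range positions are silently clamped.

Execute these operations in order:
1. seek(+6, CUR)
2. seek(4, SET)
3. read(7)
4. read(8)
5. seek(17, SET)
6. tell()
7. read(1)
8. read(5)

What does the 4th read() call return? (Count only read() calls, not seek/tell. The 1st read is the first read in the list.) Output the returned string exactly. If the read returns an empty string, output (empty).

Answer: MF5ZP

Derivation:
After 1 (seek(+6, CUR)): offset=6
After 2 (seek(4, SET)): offset=4
After 3 (read(7)): returned 'V2RHYG4', offset=11
After 4 (read(8)): returned 'X3FND7AM', offset=19
After 5 (seek(17, SET)): offset=17
After 6 (tell()): offset=17
After 7 (read(1)): returned 'A', offset=18
After 8 (read(5)): returned 'MF5ZP', offset=23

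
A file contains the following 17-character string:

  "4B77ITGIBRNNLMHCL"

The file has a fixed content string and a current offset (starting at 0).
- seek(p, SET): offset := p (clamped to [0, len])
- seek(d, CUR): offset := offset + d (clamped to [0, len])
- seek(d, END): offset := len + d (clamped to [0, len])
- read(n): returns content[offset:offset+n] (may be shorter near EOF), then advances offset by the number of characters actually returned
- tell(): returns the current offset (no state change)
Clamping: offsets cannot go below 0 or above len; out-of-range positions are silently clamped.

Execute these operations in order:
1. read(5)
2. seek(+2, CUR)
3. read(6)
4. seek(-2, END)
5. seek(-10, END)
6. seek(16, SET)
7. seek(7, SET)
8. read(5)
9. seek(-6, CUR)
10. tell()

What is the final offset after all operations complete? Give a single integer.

Answer: 6

Derivation:
After 1 (read(5)): returned '4B77I', offset=5
After 2 (seek(+2, CUR)): offset=7
After 3 (read(6)): returned 'IBRNNL', offset=13
After 4 (seek(-2, END)): offset=15
After 5 (seek(-10, END)): offset=7
After 6 (seek(16, SET)): offset=16
After 7 (seek(7, SET)): offset=7
After 8 (read(5)): returned 'IBRNN', offset=12
After 9 (seek(-6, CUR)): offset=6
After 10 (tell()): offset=6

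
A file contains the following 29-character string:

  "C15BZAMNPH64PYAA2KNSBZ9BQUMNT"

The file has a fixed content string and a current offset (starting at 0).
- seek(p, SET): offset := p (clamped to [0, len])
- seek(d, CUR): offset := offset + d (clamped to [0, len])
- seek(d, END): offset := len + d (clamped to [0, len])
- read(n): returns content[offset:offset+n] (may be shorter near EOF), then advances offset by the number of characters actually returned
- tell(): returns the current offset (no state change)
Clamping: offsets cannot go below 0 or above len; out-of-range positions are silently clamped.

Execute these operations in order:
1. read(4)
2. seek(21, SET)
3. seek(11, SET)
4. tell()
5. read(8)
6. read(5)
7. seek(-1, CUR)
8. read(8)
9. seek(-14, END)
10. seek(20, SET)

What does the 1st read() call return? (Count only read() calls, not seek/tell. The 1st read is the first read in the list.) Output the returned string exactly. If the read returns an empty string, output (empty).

Answer: C15B

Derivation:
After 1 (read(4)): returned 'C15B', offset=4
After 2 (seek(21, SET)): offset=21
After 3 (seek(11, SET)): offset=11
After 4 (tell()): offset=11
After 5 (read(8)): returned '4PYAA2KN', offset=19
After 6 (read(5)): returned 'SBZ9B', offset=24
After 7 (seek(-1, CUR)): offset=23
After 8 (read(8)): returned 'BQUMNT', offset=29
After 9 (seek(-14, END)): offset=15
After 10 (seek(20, SET)): offset=20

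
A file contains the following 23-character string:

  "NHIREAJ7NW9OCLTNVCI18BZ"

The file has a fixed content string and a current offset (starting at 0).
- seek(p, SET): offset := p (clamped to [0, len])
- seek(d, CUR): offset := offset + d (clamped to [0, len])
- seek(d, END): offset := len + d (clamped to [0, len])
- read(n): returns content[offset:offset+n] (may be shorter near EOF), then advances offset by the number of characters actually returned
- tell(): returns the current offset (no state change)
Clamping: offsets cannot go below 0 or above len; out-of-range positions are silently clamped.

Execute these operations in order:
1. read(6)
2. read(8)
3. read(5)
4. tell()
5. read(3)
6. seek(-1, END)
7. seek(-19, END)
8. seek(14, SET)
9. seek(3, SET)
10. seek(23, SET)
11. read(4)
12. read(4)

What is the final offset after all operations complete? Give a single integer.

After 1 (read(6)): returned 'NHIREA', offset=6
After 2 (read(8)): returned 'J7NW9OCL', offset=14
After 3 (read(5)): returned 'TNVCI', offset=19
After 4 (tell()): offset=19
After 5 (read(3)): returned '18B', offset=22
After 6 (seek(-1, END)): offset=22
After 7 (seek(-19, END)): offset=4
After 8 (seek(14, SET)): offset=14
After 9 (seek(3, SET)): offset=3
After 10 (seek(23, SET)): offset=23
After 11 (read(4)): returned '', offset=23
After 12 (read(4)): returned '', offset=23

Answer: 23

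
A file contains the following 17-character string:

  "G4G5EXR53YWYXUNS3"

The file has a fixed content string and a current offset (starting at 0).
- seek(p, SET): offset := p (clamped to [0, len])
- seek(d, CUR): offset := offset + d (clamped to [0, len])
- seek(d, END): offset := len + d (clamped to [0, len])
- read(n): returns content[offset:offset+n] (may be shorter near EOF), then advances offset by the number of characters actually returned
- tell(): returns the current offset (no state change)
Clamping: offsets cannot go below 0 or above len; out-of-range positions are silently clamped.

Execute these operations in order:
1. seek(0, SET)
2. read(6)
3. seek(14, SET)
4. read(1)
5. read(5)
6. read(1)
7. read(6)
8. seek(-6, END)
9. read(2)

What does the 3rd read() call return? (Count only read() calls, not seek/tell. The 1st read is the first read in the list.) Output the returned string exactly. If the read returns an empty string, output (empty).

After 1 (seek(0, SET)): offset=0
After 2 (read(6)): returned 'G4G5EX', offset=6
After 3 (seek(14, SET)): offset=14
After 4 (read(1)): returned 'N', offset=15
After 5 (read(5)): returned 'S3', offset=17
After 6 (read(1)): returned '', offset=17
After 7 (read(6)): returned '', offset=17
After 8 (seek(-6, END)): offset=11
After 9 (read(2)): returned 'YX', offset=13

Answer: S3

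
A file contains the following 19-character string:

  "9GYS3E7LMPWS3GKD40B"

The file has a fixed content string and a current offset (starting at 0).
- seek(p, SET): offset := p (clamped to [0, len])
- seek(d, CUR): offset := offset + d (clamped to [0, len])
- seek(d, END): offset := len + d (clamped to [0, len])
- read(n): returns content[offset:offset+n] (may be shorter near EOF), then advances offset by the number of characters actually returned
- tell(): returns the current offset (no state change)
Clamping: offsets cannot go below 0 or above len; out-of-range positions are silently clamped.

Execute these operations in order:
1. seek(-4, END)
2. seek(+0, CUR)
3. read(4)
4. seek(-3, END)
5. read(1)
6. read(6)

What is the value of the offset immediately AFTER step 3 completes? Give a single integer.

After 1 (seek(-4, END)): offset=15
After 2 (seek(+0, CUR)): offset=15
After 3 (read(4)): returned 'D40B', offset=19

Answer: 19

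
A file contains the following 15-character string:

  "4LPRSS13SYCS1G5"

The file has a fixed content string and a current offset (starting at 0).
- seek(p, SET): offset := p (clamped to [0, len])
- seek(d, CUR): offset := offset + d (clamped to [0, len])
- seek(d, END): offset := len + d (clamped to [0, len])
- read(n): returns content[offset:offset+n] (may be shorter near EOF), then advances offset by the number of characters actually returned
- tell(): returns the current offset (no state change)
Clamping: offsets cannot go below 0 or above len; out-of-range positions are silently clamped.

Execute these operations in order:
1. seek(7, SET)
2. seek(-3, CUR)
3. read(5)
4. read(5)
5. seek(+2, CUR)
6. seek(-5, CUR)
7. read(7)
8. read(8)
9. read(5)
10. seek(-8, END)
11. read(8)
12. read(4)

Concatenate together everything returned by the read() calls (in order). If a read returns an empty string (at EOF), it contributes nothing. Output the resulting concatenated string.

Answer: SS13SYCS1GCS1G53SYCS1G5

Derivation:
After 1 (seek(7, SET)): offset=7
After 2 (seek(-3, CUR)): offset=4
After 3 (read(5)): returned 'SS13S', offset=9
After 4 (read(5)): returned 'YCS1G', offset=14
After 5 (seek(+2, CUR)): offset=15
After 6 (seek(-5, CUR)): offset=10
After 7 (read(7)): returned 'CS1G5', offset=15
After 8 (read(8)): returned '', offset=15
After 9 (read(5)): returned '', offset=15
After 10 (seek(-8, END)): offset=7
After 11 (read(8)): returned '3SYCS1G5', offset=15
After 12 (read(4)): returned '', offset=15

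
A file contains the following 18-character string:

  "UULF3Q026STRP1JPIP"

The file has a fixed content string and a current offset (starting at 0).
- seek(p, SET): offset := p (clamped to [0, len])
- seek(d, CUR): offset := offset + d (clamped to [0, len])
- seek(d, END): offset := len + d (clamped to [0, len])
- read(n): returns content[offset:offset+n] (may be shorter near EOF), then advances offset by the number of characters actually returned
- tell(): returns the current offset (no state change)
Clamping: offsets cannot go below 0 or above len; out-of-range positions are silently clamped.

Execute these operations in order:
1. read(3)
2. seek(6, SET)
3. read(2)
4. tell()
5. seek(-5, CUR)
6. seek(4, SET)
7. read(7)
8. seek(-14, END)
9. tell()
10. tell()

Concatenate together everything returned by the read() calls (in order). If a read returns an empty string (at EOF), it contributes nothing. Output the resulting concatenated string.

Answer: UUL023Q026ST

Derivation:
After 1 (read(3)): returned 'UUL', offset=3
After 2 (seek(6, SET)): offset=6
After 3 (read(2)): returned '02', offset=8
After 4 (tell()): offset=8
After 5 (seek(-5, CUR)): offset=3
After 6 (seek(4, SET)): offset=4
After 7 (read(7)): returned '3Q026ST', offset=11
After 8 (seek(-14, END)): offset=4
After 9 (tell()): offset=4
After 10 (tell()): offset=4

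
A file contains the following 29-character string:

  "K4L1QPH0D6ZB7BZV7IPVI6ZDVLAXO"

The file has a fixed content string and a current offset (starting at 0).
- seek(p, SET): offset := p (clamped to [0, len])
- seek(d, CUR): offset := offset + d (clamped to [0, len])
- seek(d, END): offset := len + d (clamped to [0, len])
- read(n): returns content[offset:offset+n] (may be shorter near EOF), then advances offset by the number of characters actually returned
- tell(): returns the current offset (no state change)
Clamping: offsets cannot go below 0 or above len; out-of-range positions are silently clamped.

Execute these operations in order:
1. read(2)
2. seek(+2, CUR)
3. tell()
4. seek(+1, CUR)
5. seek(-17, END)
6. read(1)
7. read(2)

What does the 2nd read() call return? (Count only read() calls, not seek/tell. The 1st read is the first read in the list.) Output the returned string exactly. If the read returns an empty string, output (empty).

Answer: 7

Derivation:
After 1 (read(2)): returned 'K4', offset=2
After 2 (seek(+2, CUR)): offset=4
After 3 (tell()): offset=4
After 4 (seek(+1, CUR)): offset=5
After 5 (seek(-17, END)): offset=12
After 6 (read(1)): returned '7', offset=13
After 7 (read(2)): returned 'BZ', offset=15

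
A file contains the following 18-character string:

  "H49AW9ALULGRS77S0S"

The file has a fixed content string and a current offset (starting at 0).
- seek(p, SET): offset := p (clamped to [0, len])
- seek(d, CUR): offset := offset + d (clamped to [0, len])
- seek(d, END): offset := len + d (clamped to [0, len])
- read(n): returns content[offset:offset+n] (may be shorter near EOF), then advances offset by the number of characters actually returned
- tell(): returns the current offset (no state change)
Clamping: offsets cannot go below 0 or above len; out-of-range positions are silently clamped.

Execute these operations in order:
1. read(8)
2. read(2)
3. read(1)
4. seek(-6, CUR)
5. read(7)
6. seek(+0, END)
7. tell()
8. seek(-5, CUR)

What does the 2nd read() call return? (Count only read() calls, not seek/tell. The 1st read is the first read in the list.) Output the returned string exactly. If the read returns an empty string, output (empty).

Answer: UL

Derivation:
After 1 (read(8)): returned 'H49AW9AL', offset=8
After 2 (read(2)): returned 'UL', offset=10
After 3 (read(1)): returned 'G', offset=11
After 4 (seek(-6, CUR)): offset=5
After 5 (read(7)): returned '9ALULGR', offset=12
After 6 (seek(+0, END)): offset=18
After 7 (tell()): offset=18
After 8 (seek(-5, CUR)): offset=13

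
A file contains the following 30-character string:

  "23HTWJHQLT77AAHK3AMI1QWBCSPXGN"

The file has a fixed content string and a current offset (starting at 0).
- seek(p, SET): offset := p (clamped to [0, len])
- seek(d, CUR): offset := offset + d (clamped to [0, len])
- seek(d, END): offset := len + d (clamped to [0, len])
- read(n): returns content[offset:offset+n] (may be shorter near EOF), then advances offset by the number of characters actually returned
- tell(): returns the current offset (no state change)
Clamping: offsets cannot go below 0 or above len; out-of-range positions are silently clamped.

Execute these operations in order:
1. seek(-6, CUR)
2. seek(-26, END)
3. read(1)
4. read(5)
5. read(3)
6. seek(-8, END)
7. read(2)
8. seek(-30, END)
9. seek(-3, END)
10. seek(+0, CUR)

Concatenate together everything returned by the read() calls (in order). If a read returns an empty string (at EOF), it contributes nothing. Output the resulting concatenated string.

Answer: WJHQLT77AWB

Derivation:
After 1 (seek(-6, CUR)): offset=0
After 2 (seek(-26, END)): offset=4
After 3 (read(1)): returned 'W', offset=5
After 4 (read(5)): returned 'JHQLT', offset=10
After 5 (read(3)): returned '77A', offset=13
After 6 (seek(-8, END)): offset=22
After 7 (read(2)): returned 'WB', offset=24
After 8 (seek(-30, END)): offset=0
After 9 (seek(-3, END)): offset=27
After 10 (seek(+0, CUR)): offset=27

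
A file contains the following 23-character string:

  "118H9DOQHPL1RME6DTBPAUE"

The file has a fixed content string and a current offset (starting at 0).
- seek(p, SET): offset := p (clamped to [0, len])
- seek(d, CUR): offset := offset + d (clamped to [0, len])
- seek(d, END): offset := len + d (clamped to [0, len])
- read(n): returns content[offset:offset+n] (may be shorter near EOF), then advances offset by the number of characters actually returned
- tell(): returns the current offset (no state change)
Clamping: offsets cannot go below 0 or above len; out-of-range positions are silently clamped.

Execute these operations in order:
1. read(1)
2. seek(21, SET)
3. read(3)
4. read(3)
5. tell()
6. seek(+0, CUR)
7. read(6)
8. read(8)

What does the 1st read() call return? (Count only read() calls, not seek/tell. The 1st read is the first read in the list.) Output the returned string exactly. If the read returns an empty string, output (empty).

Answer: 1

Derivation:
After 1 (read(1)): returned '1', offset=1
After 2 (seek(21, SET)): offset=21
After 3 (read(3)): returned 'UE', offset=23
After 4 (read(3)): returned '', offset=23
After 5 (tell()): offset=23
After 6 (seek(+0, CUR)): offset=23
After 7 (read(6)): returned '', offset=23
After 8 (read(8)): returned '', offset=23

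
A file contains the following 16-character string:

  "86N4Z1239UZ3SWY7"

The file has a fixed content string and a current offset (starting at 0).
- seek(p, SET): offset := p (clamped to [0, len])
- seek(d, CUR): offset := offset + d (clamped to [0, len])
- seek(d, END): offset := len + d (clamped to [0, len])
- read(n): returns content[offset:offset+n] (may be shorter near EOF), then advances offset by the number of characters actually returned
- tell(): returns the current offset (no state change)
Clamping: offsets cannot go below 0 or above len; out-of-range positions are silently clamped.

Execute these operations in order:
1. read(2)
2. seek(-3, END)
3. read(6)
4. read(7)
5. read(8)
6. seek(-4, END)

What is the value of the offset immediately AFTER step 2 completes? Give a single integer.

Answer: 13

Derivation:
After 1 (read(2)): returned '86', offset=2
After 2 (seek(-3, END)): offset=13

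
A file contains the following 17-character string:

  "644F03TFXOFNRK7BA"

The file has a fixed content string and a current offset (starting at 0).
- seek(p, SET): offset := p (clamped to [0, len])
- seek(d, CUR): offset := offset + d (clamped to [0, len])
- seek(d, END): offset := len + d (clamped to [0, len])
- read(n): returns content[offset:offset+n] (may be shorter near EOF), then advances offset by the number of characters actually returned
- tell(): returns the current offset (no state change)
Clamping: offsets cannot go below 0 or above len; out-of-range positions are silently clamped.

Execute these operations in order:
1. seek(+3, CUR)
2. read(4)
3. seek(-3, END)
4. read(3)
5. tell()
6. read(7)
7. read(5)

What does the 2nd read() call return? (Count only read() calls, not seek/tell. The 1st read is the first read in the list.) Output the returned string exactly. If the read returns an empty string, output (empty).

After 1 (seek(+3, CUR)): offset=3
After 2 (read(4)): returned 'F03T', offset=7
After 3 (seek(-3, END)): offset=14
After 4 (read(3)): returned '7BA', offset=17
After 5 (tell()): offset=17
After 6 (read(7)): returned '', offset=17
After 7 (read(5)): returned '', offset=17

Answer: 7BA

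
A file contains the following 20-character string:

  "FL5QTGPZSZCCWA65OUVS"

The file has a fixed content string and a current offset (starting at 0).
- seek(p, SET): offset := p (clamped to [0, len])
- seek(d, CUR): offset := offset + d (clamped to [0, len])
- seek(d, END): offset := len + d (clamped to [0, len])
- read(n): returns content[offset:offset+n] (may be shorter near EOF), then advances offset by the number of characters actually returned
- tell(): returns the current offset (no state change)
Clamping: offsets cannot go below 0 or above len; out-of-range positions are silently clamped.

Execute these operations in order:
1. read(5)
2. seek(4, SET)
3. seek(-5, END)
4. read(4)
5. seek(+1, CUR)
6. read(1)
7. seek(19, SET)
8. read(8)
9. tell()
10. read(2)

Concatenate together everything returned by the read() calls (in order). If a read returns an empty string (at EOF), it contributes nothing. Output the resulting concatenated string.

After 1 (read(5)): returned 'FL5QT', offset=5
After 2 (seek(4, SET)): offset=4
After 3 (seek(-5, END)): offset=15
After 4 (read(4)): returned '5OUV', offset=19
After 5 (seek(+1, CUR)): offset=20
After 6 (read(1)): returned '', offset=20
After 7 (seek(19, SET)): offset=19
After 8 (read(8)): returned 'S', offset=20
After 9 (tell()): offset=20
After 10 (read(2)): returned '', offset=20

Answer: FL5QT5OUVS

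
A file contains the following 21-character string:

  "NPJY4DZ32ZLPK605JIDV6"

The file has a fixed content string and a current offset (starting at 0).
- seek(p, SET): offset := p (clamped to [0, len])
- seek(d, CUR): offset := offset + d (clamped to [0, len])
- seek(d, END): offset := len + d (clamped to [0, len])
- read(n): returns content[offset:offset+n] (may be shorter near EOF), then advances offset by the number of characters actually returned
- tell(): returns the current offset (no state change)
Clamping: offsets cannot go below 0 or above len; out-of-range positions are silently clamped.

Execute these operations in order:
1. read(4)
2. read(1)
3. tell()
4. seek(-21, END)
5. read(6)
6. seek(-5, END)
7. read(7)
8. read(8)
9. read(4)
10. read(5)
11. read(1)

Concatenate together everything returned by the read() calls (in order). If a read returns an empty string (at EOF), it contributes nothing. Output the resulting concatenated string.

After 1 (read(4)): returned 'NPJY', offset=4
After 2 (read(1)): returned '4', offset=5
After 3 (tell()): offset=5
After 4 (seek(-21, END)): offset=0
After 5 (read(6)): returned 'NPJY4D', offset=6
After 6 (seek(-5, END)): offset=16
After 7 (read(7)): returned 'JIDV6', offset=21
After 8 (read(8)): returned '', offset=21
After 9 (read(4)): returned '', offset=21
After 10 (read(5)): returned '', offset=21
After 11 (read(1)): returned '', offset=21

Answer: NPJY4NPJY4DJIDV6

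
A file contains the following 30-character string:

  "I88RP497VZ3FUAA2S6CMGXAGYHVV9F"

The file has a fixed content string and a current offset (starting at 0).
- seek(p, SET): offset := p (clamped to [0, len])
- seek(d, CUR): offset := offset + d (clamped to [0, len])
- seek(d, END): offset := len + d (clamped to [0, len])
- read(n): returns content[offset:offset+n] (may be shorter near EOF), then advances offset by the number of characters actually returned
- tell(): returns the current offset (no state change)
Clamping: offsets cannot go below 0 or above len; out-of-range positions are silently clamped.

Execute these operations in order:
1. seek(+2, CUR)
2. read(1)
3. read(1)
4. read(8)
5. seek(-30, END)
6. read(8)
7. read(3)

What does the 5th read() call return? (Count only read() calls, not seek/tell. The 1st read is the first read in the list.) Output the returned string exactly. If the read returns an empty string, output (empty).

Answer: VZ3

Derivation:
After 1 (seek(+2, CUR)): offset=2
After 2 (read(1)): returned '8', offset=3
After 3 (read(1)): returned 'R', offset=4
After 4 (read(8)): returned 'P497VZ3F', offset=12
After 5 (seek(-30, END)): offset=0
After 6 (read(8)): returned 'I88RP497', offset=8
After 7 (read(3)): returned 'VZ3', offset=11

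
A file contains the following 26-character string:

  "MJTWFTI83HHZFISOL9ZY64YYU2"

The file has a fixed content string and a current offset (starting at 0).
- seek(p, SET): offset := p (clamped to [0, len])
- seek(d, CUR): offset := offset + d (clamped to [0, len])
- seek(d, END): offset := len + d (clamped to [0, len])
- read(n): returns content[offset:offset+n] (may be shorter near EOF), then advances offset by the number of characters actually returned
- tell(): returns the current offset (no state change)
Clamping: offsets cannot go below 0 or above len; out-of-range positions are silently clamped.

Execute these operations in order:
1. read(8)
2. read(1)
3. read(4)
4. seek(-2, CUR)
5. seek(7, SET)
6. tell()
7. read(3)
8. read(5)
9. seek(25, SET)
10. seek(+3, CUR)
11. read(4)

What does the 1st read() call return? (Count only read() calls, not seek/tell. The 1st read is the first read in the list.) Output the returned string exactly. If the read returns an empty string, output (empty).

Answer: MJTWFTI8

Derivation:
After 1 (read(8)): returned 'MJTWFTI8', offset=8
After 2 (read(1)): returned '3', offset=9
After 3 (read(4)): returned 'HHZF', offset=13
After 4 (seek(-2, CUR)): offset=11
After 5 (seek(7, SET)): offset=7
After 6 (tell()): offset=7
After 7 (read(3)): returned '83H', offset=10
After 8 (read(5)): returned 'HZFIS', offset=15
After 9 (seek(25, SET)): offset=25
After 10 (seek(+3, CUR)): offset=26
After 11 (read(4)): returned '', offset=26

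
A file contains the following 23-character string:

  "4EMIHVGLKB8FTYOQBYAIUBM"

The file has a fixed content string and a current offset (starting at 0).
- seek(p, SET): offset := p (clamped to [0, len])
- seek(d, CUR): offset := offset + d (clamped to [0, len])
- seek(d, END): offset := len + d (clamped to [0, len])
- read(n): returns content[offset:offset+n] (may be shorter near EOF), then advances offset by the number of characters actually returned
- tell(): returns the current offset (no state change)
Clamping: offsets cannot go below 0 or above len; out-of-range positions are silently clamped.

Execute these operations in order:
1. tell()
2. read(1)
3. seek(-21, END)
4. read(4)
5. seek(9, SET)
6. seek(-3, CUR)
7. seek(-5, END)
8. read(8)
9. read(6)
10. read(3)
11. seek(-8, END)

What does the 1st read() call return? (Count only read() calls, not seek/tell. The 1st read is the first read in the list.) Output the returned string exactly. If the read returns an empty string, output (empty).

After 1 (tell()): offset=0
After 2 (read(1)): returned '4', offset=1
After 3 (seek(-21, END)): offset=2
After 4 (read(4)): returned 'MIHV', offset=6
After 5 (seek(9, SET)): offset=9
After 6 (seek(-3, CUR)): offset=6
After 7 (seek(-5, END)): offset=18
After 8 (read(8)): returned 'AIUBM', offset=23
After 9 (read(6)): returned '', offset=23
After 10 (read(3)): returned '', offset=23
After 11 (seek(-8, END)): offset=15

Answer: 4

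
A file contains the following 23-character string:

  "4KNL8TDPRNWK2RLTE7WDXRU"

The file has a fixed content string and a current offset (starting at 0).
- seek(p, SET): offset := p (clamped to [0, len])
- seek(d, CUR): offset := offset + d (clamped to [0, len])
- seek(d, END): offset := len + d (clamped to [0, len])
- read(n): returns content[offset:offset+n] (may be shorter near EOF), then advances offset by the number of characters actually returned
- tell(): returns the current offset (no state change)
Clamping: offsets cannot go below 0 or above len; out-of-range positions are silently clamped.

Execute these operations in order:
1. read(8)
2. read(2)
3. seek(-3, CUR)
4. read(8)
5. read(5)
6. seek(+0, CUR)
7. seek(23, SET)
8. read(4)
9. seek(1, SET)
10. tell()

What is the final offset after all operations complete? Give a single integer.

After 1 (read(8)): returned '4KNL8TDP', offset=8
After 2 (read(2)): returned 'RN', offset=10
After 3 (seek(-3, CUR)): offset=7
After 4 (read(8)): returned 'PRNWK2RL', offset=15
After 5 (read(5)): returned 'TE7WD', offset=20
After 6 (seek(+0, CUR)): offset=20
After 7 (seek(23, SET)): offset=23
After 8 (read(4)): returned '', offset=23
After 9 (seek(1, SET)): offset=1
After 10 (tell()): offset=1

Answer: 1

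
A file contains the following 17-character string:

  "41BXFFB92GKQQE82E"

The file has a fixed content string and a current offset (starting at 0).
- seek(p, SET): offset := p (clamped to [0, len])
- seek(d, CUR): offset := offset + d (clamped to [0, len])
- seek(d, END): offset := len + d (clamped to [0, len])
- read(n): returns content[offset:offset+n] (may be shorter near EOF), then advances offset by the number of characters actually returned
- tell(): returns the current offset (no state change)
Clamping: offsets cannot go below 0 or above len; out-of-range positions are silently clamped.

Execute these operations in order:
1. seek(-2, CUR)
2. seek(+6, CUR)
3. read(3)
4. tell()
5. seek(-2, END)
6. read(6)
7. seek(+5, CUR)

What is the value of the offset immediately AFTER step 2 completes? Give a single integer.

After 1 (seek(-2, CUR)): offset=0
After 2 (seek(+6, CUR)): offset=6

Answer: 6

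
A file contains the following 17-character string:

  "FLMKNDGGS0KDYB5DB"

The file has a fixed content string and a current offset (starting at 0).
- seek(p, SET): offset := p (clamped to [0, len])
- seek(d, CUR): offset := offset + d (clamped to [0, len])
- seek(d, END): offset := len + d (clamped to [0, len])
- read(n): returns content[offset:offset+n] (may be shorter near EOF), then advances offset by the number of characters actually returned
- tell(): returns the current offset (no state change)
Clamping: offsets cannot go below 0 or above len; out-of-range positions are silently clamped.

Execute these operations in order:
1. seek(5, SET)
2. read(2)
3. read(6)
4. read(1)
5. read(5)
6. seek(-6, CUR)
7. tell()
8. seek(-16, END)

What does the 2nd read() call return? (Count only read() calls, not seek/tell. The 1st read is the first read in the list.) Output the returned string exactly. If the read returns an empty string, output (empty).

Answer: GS0KDY

Derivation:
After 1 (seek(5, SET)): offset=5
After 2 (read(2)): returned 'DG', offset=7
After 3 (read(6)): returned 'GS0KDY', offset=13
After 4 (read(1)): returned 'B', offset=14
After 5 (read(5)): returned '5DB', offset=17
After 6 (seek(-6, CUR)): offset=11
After 7 (tell()): offset=11
After 8 (seek(-16, END)): offset=1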